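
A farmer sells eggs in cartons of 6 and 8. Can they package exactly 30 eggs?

We need non-negative a, b with 6a + 8b = 30.
gcd(6, 8) = 2 divides 30.
Try a = 1: 8b = 30 - 6 = 24, so b = 3.
One way: 1 cartons of 6 and 3 cartons of 8.

Yes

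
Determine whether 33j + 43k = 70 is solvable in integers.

Step 1: Compute gcd(33, 43).
gcd(33, 43) = 1

Step 2: Check divisibility.
Does 1 divide 70? 70 = 1 x 70, so yes.

By the theorem on linear Diophantine equations, 33j + 43k = 70 has integer solutions if and only if gcd(33, 43) divides 70. Since 1 | 70, solutions exist.

Yes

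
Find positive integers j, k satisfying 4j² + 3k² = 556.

Try small values of j and check whether (556 - 4j²)/3 is a perfect square.
j = 8: 4·8² = 256, so 3k² = 556 - 256 = 300, giving k² = 100, k = 10.
Check: 4·8² + 3·10² = 256 + 300 = 556 ✓

j = 8, k = 10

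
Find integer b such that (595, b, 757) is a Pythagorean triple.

b² = c² - a² = 757² - 595² = 573049 - 354025 = 219024
b = sqrt(219024) = 468

468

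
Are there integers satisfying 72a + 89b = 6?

Step 1: Compute gcd(72, 89).
gcd(72, 89) = 1

Step 2: Check divisibility.
Does 1 divide 6? 6 = 1 x 6, so yes.

By the theorem on linear Diophantine equations, 72a + 89b = 6 has integer solutions if and only if gcd(72, 89) divides 6. Since 1 | 6, solutions exist.

Yes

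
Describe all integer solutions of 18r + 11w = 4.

Step 1: Compute gcd(18, 11) = 1.
Since 1 divides 4, solutions exist.

Step 2: Find a particular solution using extended Euclidean algorithm.
We get r₀ = -12, w₀ = 20.
Check: 18*-12 + 11*20 = 4 = 4 ✓

Step 3: Write the general solution.
r = -12 + (11/1)t = -12 + 11t
w = 20 - (18/1)t = 20 - 18t
for any integer t.

r = -12 + 11t, w = 20 - 18t for integer t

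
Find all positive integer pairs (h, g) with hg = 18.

The positive divisors of 18 are: 1, 2, 3, 6, 9, 18.
Each divisor d gives the pair (d, 18/d):
(1, 18), (2, 9), (3, 6), (6, 3), (9, 2), (18, 1)

(1, 18), (2, 9), (3, 6), (6, 3), (9, 2), (18, 1)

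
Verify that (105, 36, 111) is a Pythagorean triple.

Compute a² + b²:
105² + 36² = 11025 + 1296 = 12321
Compute c²:
111² = 12321
Since 12321 = 12321, it is a Pythagorean triple.

Yes, it is a Pythagorean triple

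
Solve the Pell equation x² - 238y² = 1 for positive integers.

We seek the smallest positive integers (x, y) with x² - 238y² = 1, i.e., x² = 238y² + 1.
Try successive y values:
y = 1: x² = 238·1² + 1 = 239, not a perfect square
y = 2: x² = 238·2² + 1 = 953, not a perfect square
y = 3: x² = 238·3² + 1 = 2143, not a perfect square
... continuing the search (or via continued fractions) ...
y = 756: x² = 238·756² + 1 = 136025569, x = 11663 ✓

Verify: 11663² - 238·756² = 136025569 - 136025568 = 1 ✓

x = 11663, y = 756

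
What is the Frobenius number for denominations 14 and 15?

For two coprime denominations a and b, the Frobenius number (largest value not representable as a non-negative combination) is ab - a - b.
Here gcd(14, 15) = 1, so they are coprime.
F(14, 15) = 14·15 - 14 - 15 = 210 - 29 = 181

181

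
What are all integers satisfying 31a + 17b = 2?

Step 1: Compute gcd(31, 17) = 1.
Since 1 divides 2, solutions exist.

Step 2: Find a particular solution using extended Euclidean algorithm.
We get a₀ = -12, b₀ = 22.
Check: 31*-12 + 17*22 = 2 = 2 ✓

Step 3: Write the general solution.
a = -12 + (17/1)t = -12 + 17t
b = 22 - (31/1)t = 22 - 31t
for any integer t.

a = -12 + 17t, b = 22 - 31t for integer t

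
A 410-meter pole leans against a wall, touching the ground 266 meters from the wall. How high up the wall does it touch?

The ladder, wall, and ground form a right triangle with hypotenuse 410 and one leg 266.
By the Pythagorean theorem: h² = 410² - 266² = 168100 - 70756 = 97344
h = √97344 = 312 meters

312 meters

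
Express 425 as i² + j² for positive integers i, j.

We need to find integers i, j > 0 such that i² + j² = 425.
Trying i = 5: j² = 425 - 5² = 425 - 25 = 400
j = 20
Check: 5² + 20² = 25 + 400 = 425 ✓

425 = 5² + 20²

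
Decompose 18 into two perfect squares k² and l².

We need to find integers k, l > 0 such that k² + l² = 18.
Trying k = 3: l² = 18 - 3² = 18 - 9 = 9
l = 3
Check: 3² + 3² = 9 + 9 = 18 ✓

18 = 3² + 3²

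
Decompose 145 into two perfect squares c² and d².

We need to find integers c, d > 0 such that c² + d² = 145.
Trying c = 1: d² = 145 - 1² = 145 - 1 = 144
d = 12
Check: 1² + 12² = 1 + 144 = 145 ✓

145 = 1² + 12²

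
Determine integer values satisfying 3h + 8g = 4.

Step 1: Check solvability.
gcd(3, 8) = 1
Since 1 divides 4, solutions exist.

Step 2: Apply extended Euclidean algorithm to find gcd.
We find integers such that 3*x0 + 8*y0 = 1

Step 3: Scale the particular solution.
Multiply by 4/1 = 4:
h = 12, g = -4

Step 4: Verify.
3*(12) + 8*(-4) = 4 = 4 ✓

h = 12, g = -4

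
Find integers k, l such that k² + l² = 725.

We need to find integers k, l > 0 such that k² + l² = 725.
Trying k = 7: l² = 725 - 7² = 725 - 49 = 676
l = 26
Check: 7² + 26² = 49 + 676 = 725 ✓

725 = 7² + 26²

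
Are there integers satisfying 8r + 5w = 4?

Step 1: Compute gcd(8, 5).
gcd(8, 5) = 1

Step 2: Check divisibility.
Does 1 divide 4? 4 = 1 x 4, so yes.

By the theorem on linear Diophantine equations, 8r + 5w = 4 has integer solutions if and only if gcd(8, 5) divides 4. Since 1 | 4, solutions exist.

Yes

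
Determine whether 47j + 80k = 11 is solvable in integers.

Step 1: Compute gcd(47, 80).
gcd(47, 80) = 1

Step 2: Check divisibility.
Does 1 divide 11? 11 = 1 x 11, so yes.

By the theorem on linear Diophantine equations, 47j + 80k = 11 has integer solutions if and only if gcd(47, 80) divides 11. Since 1 | 11, solutions exist.

Yes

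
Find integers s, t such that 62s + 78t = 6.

Step 1: Check solvability.
gcd(62, 78) = 2
Since 2 divides 6, solutions exist.

Step 2: Apply extended Euclidean algorithm to find gcd.
We find integers such that 62*x0 + 78*y0 = 2

Step 3: Scale the particular solution.
Multiply by 6/2 = 3:
s = -15, t = 12

Step 4: Verify.
62*(-15) + 78*(12) = 6 = 6 ✓

s = -15, t = 12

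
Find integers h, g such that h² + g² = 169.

We need to find integers h, g > 0 such that h² + g² = 169.
Trying h = 5: g² = 169 - 5² = 169 - 25 = 144
g = 12
Check: 5² + 12² = 25 + 144 = 169 ✓

169 = 5² + 12²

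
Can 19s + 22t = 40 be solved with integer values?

Step 1: Compute gcd(19, 22).
gcd(19, 22) = 1

Step 2: Check divisibility.
Does 1 divide 40? 40 = 1 x 40, so yes.

By the theorem on linear Diophantine equations, 19s + 22t = 40 has integer solutions if and only if gcd(19, 22) divides 40. Since 1 | 40, solutions exist.

Yes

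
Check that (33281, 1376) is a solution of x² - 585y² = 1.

Compute x² = 33281² = 1107624961
Compute 585y² = 585·1376² = 585·1893376 = 1107624960
x² - 585y² = 1107624961 - 1107624960 = 1
Since this equals 1, (33281, 1376) is a solution.

Yes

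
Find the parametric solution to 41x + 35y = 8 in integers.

Step 1: Compute gcd(41, 35) = 1.
Since 1 divides 8, solutions exist.

Step 2: Find a particular solution using extended Euclidean algorithm.
We get x₀ = 48, y₀ = -56.
Check: 41*48 + 35*-56 = 8 = 8 ✓

Step 3: Write the general solution.
x = 48 + (35/1)t = 48 + 35t
y = -56 - (41/1)t = -56 - 41t
for any integer t.

x = 48 + 35t, y = -56 - 41t for integer t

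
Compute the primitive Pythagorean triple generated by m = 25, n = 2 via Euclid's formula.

a = m² - n² = 25² - 2² = 625 - 4 = 621
b = 2mn = 2·25·2 = 100
c = m² + n² = 625 + 4 = 629
Verify: 621² + 100² = 385641 + 10000 = 395641 = 629² ✓

(621, 100, 629)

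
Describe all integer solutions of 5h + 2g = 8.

Step 1: Compute gcd(5, 2) = 1.
Since 1 divides 8, solutions exist.

Step 2: Find a particular solution using extended Euclidean algorithm.
We get h₀ = 8, g₀ = -16.
Check: 5*8 + 2*-16 = 8 = 8 ✓

Step 3: Write the general solution.
h = 8 + (2/1)t = 8 + 2t
g = -16 - (5/1)t = -16 - 5t
for any integer t.

h = 8 + 2t, g = -16 - 5t for integer t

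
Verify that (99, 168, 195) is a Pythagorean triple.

Compute a² + b² = 99² + 168² = 9801 + 28224 = 38025
Compute c² = 195² = 38025
Since 38025 = 38025, confirmed.

Yes, it is a Pythagorean triple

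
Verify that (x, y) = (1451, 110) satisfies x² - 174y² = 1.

Compute x² = 1451² = 2105401
Compute 174y² = 174·110² = 174·12100 = 2105400
x² - 174y² = 2105401 - 2105400 = 1
Since this equals 1, (1451, 110) is a solution.

Yes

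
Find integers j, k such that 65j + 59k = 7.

Step 1: Check solvability.
gcd(65, 59) = 1
Since 1 divides 7, solutions exist.

Step 2: Apply extended Euclidean algorithm to find gcd.
We find integers such that 65*x0 + 59*y0 = 1

Step 3: Scale the particular solution.
Multiply by 7/1 = 7:
j = 70, k = -77

Step 4: Verify.
65*(70) + 59*(-77) = 7 = 7 ✓

j = 70, k = -77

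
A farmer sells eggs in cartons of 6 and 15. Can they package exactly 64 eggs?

We need non-negative a, b with 6a + 15b = 64.
gcd(6, 15) = 3, and 3 does not divide 64.
No integer solutions exist.

No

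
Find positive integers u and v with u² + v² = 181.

We need to find integers u, v > 0 such that u² + v² = 181.
Trying u = 9: v² = 181 - 9² = 181 - 81 = 100
v = 10
Check: 9² + 10² = 81 + 100 = 181 ✓

181 = 9² + 10²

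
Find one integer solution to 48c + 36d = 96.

Step 1: Check solvability.
gcd(48, 36) = 12
Since 12 divides 96, solutions exist.

Step 2: Apply extended Euclidean algorithm to find gcd.
We find integers such that 48*x0 + 36*y0 = 12

Step 3: Scale the particular solution.
Multiply by 96/12 = 8:
c = 8, d = -8

Step 4: Verify.
48*(8) + 36*(-8) = 96 = 96 ✓

c = 8, d = -8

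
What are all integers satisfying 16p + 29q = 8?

Step 1: Compute gcd(16, 29) = 1.
Since 1 divides 8, solutions exist.

Step 2: Find a particular solution using extended Euclidean algorithm.
We get p₀ = -72, q₀ = 40.
Check: 16*-72 + 29*40 = 8 = 8 ✓

Step 3: Write the general solution.
p = -72 + (29/1)t = -72 + 29t
q = 40 - (16/1)t = 40 - 16t
for any integer t.

p = -72 + 29t, q = 40 - 16t for integer t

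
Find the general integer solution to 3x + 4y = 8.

Step 1: Compute gcd(3, 4) = 1.
Since 1 divides 8, solutions exist.

Step 2: Find a particular solution using extended Euclidean algorithm.
We get x₀ = -8, y₀ = 8.
Check: 3*-8 + 4*8 = 8 = 8 ✓

Step 3: Write the general solution.
x = -8 + (4/1)t = -8 + 4t
y = 8 - (3/1)t = 8 - 3t
for any integer t.

x = -8 + 4t, y = 8 - 3t for integer t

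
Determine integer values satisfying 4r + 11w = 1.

Step 1: Check solvability.
gcd(4, 11) = 1
Since 1 divides 1, solutions exist.

Step 2: Apply extended Euclidean algorithm to find gcd.
We find integers such that 4*x0 + 11*y0 = 1

Step 3: Scale the particular solution.
Multiply by 1/1 = 1:
r = 3, w = -1

Step 4: Verify.
4*(3) + 11*(-1) = 1 = 1 ✓

r = 3, w = -1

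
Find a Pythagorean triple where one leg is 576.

We need the other leg and hypotenuse such that 576² + x² = c².
Take x = 520, c = 776: 576² + 520² = 331776 + 270400 = 602176 = 776² ✓
Triple: (520, 576, 776)

(520, 576, 776)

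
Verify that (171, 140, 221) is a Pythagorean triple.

Compute a² + b²:
171² + 140² = 29241 + 19600 = 48841
Compute c²:
221² = 48841
Since 48841 = 48841, it is a Pythagorean triple.

Yes, it is a Pythagorean triple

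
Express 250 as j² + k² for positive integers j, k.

We need to find integers j, k > 0 such that j² + k² = 250.
Trying j = 5: k² = 250 - 5² = 250 - 25 = 225
k = 15
Check: 5² + 15² = 25 + 225 = 250 ✓

250 = 5² + 15²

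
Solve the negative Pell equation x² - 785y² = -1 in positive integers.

We need x² = 785y² - 1. Try successive y:
y = 1: x² = 785·1² - 1 = 784 = 28² ✓
Check: 28² - 785·1² = 784 - 785 = -1 ✓

x = 28, y = 1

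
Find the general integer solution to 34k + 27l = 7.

Step 1: Compute gcd(34, 27) = 1.
Since 1 divides 7, solutions exist.

Step 2: Find a particular solution using extended Euclidean algorithm.
We get k₀ = 28, l₀ = -35.
Check: 34*28 + 27*-35 = 7 = 7 ✓

Step 3: Write the general solution.
k = 28 + (27/1)t = 28 + 27t
l = -35 - (34/1)t = -35 - 34t
for any integer t.

k = 28 + 27t, l = -35 - 34t for integer t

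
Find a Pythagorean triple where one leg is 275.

We need the other leg and hypotenuse such that 275² + x² = c².
Take x = 240, c = 365: 275² + 240² = 75625 + 57600 = 133225 = 365² ✓
Triple: (275, 240, 365)

(275, 240, 365)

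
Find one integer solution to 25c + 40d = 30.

Step 1: Check solvability.
gcd(25, 40) = 5
Since 5 divides 30, solutions exist.

Step 2: Apply extended Euclidean algorithm to find gcd.
We find integers such that 25*x0 + 40*y0 = 5

Step 3: Scale the particular solution.
Multiply by 30/5 = 6:
c = -18, d = 12

Step 4: Verify.
25*(-18) + 40*(12) = 30 = 30 ✓

c = -18, d = 12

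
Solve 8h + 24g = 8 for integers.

Step 1: Check solvability.
gcd(8, 24) = 8
Since 8 divides 8, solutions exist.

Step 2: Apply extended Euclidean algorithm to find gcd.
We find integers such that 8*x0 + 24*y0 = 8

Step 3: Scale the particular solution.
Multiply by 8/8 = 1:
h = 1, g = 0

Step 4: Verify.
8*(1) + 24*(0) = 8 = 8 ✓

h = 1, g = 0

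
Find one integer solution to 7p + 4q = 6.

Step 1: Check solvability.
gcd(7, 4) = 1
Since 1 divides 6, solutions exist.

Step 2: Apply extended Euclidean algorithm to find gcd.
We find integers such that 7*x0 + 4*y0 = 1

Step 3: Scale the particular solution.
Multiply by 6/1 = 6:
p = -6, q = 12

Step 4: Verify.
7*(-6) + 4*(12) = 6 = 6 ✓

p = -6, q = 12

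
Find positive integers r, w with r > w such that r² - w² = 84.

Factor: r² - w² = (r+w)(r-w) = 84.
We need two factors of 84 with the same parity.
Use r+w = 42 and r-w = 2 (product 42·2 = 84).
Adding: 2r = 44, so r = 22.
Subtracting: 2w = 40, so w = 20.
Check: 22² - 20² = 484 - 400 = 84 ✓

r = 22, w = 20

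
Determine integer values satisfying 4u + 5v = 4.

Step 1: Check solvability.
gcd(4, 5) = 1
Since 1 divides 4, solutions exist.

Step 2: Apply extended Euclidean algorithm to find gcd.
We find integers such that 4*x0 + 5*y0 = 1

Step 3: Scale the particular solution.
Multiply by 4/1 = 4:
u = -4, v = 4

Step 4: Verify.
4*(-4) + 5*(4) = 4 = 4 ✓

u = -4, v = 4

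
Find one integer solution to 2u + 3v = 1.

Step 1: Check solvability.
gcd(2, 3) = 1
Since 1 divides 1, solutions exist.

Step 2: Apply extended Euclidean algorithm to find gcd.
We find integers such that 2*x0 + 3*y0 = 1

Step 3: Scale the particular solution.
Multiply by 1/1 = 1:
u = -1, v = 1

Step 4: Verify.
2*(-1) + 3*(1) = 1 = 1 ✓

u = -1, v = 1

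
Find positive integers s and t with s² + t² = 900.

We need to find integers s, t > 0 such that s² + t² = 900.
Trying s = 18: t² = 900 - 18² = 900 - 324 = 576
t = 24
Check: 18² + 24² = 324 + 576 = 900 ✓

900 = 18² + 24²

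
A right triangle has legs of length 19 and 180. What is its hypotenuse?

c² = a² + b² = 19² + 180² = 361 + 32400 = 32761
c = 181

181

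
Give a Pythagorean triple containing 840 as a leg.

We need the other leg and hypotenuse such that 840² + x² = c².
Take x = 14688, c = 14712: 840² + 14688² = 705600 + 215737344 = 216442944 = 14712² ✓
Triple: (840, 14688, 14712)

(840, 14688, 14712)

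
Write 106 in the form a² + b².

We need to find integers a, b > 0 such that a² + b² = 106.
Trying a = 5: b² = 106 - 5² = 106 - 25 = 81
b = 9
Check: 5² + 9² = 25 + 81 = 106 ✓

106 = 5² + 9²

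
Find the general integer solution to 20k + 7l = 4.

Step 1: Compute gcd(20, 7) = 1.
Since 1 divides 4, solutions exist.

Step 2: Find a particular solution using extended Euclidean algorithm.
We get k₀ = -4, l₀ = 12.
Check: 20*-4 + 7*12 = 4 = 4 ✓

Step 3: Write the general solution.
k = -4 + (7/1)t = -4 + 7t
l = 12 - (20/1)t = 12 - 20t
for any integer t.

k = -4 + 7t, l = 12 - 20t for integer t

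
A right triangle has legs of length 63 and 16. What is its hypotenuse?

c² = a² + b² = 63² + 16² = 3969 + 256 = 4225
c = 65

65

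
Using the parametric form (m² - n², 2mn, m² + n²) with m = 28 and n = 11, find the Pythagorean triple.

a = m² - n² = 784 - 121 = 663
b = 2mn = 2·28·11 = 616
c = m² + n² = 784 + 121 = 905
Verify: 663² + 616² = 439569 + 379456 = 819025 = 905² ✓

(663, 616, 905)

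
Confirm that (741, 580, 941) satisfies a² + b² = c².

Compute a² + b² = 741² + 580² = 549081 + 336400 = 885481
Compute c² = 941² = 885481
Since 885481 = 885481, confirmed.

Yes, it is a Pythagorean triple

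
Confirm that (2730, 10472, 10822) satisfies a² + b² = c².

Compute a² + b² = 2730² + 10472² = 7452900 + 109662784 = 117115684
Compute c² = 10822² = 117115684
Since 117115684 = 117115684, confirmed.

Yes, it is a Pythagorean triple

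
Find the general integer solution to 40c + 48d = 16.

Step 1: Compute gcd(40, 48) = 8.
Since 8 divides 16, solutions exist.

Step 2: Find a particular solution using extended Euclidean algorithm.
We get c₀ = -2, d₀ = 2.
Check: 40*-2 + 48*2 = 16 = 16 ✓

Step 3: Write the general solution.
c = -2 + (48/8)t = -2 + 6t
d = 2 - (40/8)t = 2 - 5t
for any integer t.

c = -2 + 6t, d = 2 - 5t for integer t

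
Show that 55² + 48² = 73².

Compute a² + b²:
55² + 48² = 3025 + 2304 = 5329
Compute c²:
73² = 5329
Since 5329 = 5329, it is a Pythagorean triple.

Yes, it is a Pythagorean triple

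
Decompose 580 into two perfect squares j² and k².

We need to find integers j, k > 0 such that j² + k² = 580.
Trying j = 2: k² = 580 - 2² = 580 - 4 = 576
k = 24
Check: 2² + 24² = 4 + 576 = 580 ✓

580 = 2² + 24²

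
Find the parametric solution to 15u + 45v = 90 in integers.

Step 1: Compute gcd(15, 45) = 15.
Since 15 divides 90, solutions exist.

Step 2: Find a particular solution using extended Euclidean algorithm.
We get u₀ = 6, v₀ = 0.
Check: 15*6 + 45*0 = 90 = 90 ✓

Step 3: Write the general solution.
u = 6 + (45/15)t = 6 + 3t
v = 0 - (15/15)t = 0 - 1t
for any integer t.

u = 6 + 3t, v = 0 - 1t for integer t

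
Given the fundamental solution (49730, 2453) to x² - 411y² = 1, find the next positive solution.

Solutions to x² - Dy² = 1 are generated by powers of (x₀ + y₀√D).
The next solution satisfies x₁ + y₁√411 = (x₀ + y₀√411)², giving:
x₁ = x₀² + 411y₀² = 49730² + 411·2453² = 2473072900 + 2473072899 = 4946145799
y₁ = 2x₀y₀ = 2·49730·2453 = 243975380

Verify: 4946145799² - 411·243975380² = 24464358264965348401 - 24464358264965348400 = 1 ✓

x = 4946145799, y = 243975380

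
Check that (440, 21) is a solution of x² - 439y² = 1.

Compute x² = 440² = 193600
Compute 439y² = 439·21² = 439·441 = 193599
x² - 439y² = 193600 - 193599 = 1
Since this equals 1, (440, 21) is a solution.

Yes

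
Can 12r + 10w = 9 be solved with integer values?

Step 1: Compute gcd(12, 10).
gcd(12, 10) = 2

Step 2: Check divisibility.
Does 2 divide 9? 9 = 2 x 4 + 1, so no.

By the theorem on linear Diophantine equations, 12r + 10w = 9 has integer solutions if and only if gcd(12, 10) divides 9. Since 2 does not divide 9, no solutions exist.

No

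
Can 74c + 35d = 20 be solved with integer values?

Step 1: Compute gcd(74, 35).
gcd(74, 35) = 1

Step 2: Check divisibility.
Does 1 divide 20? 20 = 1 x 20, so yes.

By the theorem on linear Diophantine equations, 74c + 35d = 20 has integer solutions if and only if gcd(74, 35) divides 20. Since 1 | 20, solutions exist.

Yes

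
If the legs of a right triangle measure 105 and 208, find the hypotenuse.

c² = a² + b² = 105² + 208² = 11025 + 43264 = 54289
c = 233

233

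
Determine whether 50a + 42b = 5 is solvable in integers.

Step 1: Compute gcd(50, 42).
gcd(50, 42) = 2

Step 2: Check divisibility.
Does 2 divide 5? 5 = 2 x 2 + 1, so no.

By the theorem on linear Diophantine equations, 50a + 42b = 5 has integer solutions if and only if gcd(50, 42) divides 5. Since 2 does not divide 5, no solutions exist.

No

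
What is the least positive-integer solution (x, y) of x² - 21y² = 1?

We seek the smallest positive integers (x, y) with x² - 21y² = 1, i.e., x² = 21y² + 1.
Try successive y values:
y = 1: x² = 21·1² + 1 = 22, not a perfect square
y = 2: x² = 21·2² + 1 = 85, not a perfect square
y = 3: x² = 21·3² + 1 = 190, not a perfect square
... continuing the search (or via continued fractions) ...
y = 12: x² = 21·12² + 1 = 3025, x = 55 ✓

Verify: 55² - 21·12² = 3025 - 3024 = 1 ✓

x = 55, y = 12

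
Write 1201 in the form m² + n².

We need to find integers m, n > 0 such that m² + n² = 1201.
Trying m = 24: n² = 1201 - 24² = 1201 - 576 = 625
n = 25
Check: 24² + 25² = 576 + 625 = 1201 ✓

1201 = 24² + 25²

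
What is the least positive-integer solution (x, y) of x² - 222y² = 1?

We seek the smallest positive integers (x, y) with x² - 222y² = 1, i.e., x² = 222y² + 1.
Try successive y values:
y = 1: x² = 222·1² + 1 = 223, not a perfect square
y = 2: x² = 222·2² + 1 = 889, not a perfect square
y = 3: x² = 222·3² + 1 = 1999, not a perfect square
... continuing the search (or via continued fractions) ...
y = 10: x² = 222·10² + 1 = 22201, x = 149 ✓

Verify: 149² - 222·10² = 22201 - 22200 = 1 ✓

x = 149, y = 10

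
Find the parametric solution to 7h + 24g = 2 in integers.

Step 1: Compute gcd(7, 24) = 1.
Since 1 divides 2, solutions exist.

Step 2: Find a particular solution using extended Euclidean algorithm.
We get h₀ = 14, g₀ = -4.
Check: 7*14 + 24*-4 = 2 = 2 ✓

Step 3: Write the general solution.
h = 14 + (24/1)t = 14 + 24t
g = -4 - (7/1)t = -4 - 7t
for any integer t.

h = 14 + 24t, g = -4 - 7t for integer t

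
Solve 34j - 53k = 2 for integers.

Step 1: Check solvability.
gcd(34, 53) = 1
Since 1 divides 2, solutions exist.

Step 2: Apply extended Euclidean algorithm to find gcd.
We find integers such that 34*x0 + 53*y0 = 1

Step 3: Scale the particular solution.
Multiply by 2/1 = 2:
j = -28, k = -18

Step 4: Verify.
34*(-28) - 53*(-18) = 2 = 2 ✓

j = -28, k = -18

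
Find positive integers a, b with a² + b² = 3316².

We need a² + b² = 3316² = 10995856.
Trying: 2516² + 2160² = 6330256 + 4665600 = 10995856 ✓

(2516, 2160, 3316)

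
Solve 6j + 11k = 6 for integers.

Step 1: Check solvability.
gcd(6, 11) = 1
Since 1 divides 6, solutions exist.

Step 2: Apply extended Euclidean algorithm to find gcd.
We find integers such that 6*x0 + 11*y0 = 1

Step 3: Scale the particular solution.
Multiply by 6/1 = 6:
j = 12, k = -6

Step 4: Verify.
6*(12) + 11*(-6) = 6 = 6 ✓

j = 12, k = -6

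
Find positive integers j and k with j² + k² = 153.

We need to find integers j, k > 0 such that j² + k² = 153.
Trying j = 3: k² = 153 - 3² = 153 - 9 = 144
k = 12
Check: 3² + 12² = 9 + 144 = 153 ✓

153 = 3² + 12²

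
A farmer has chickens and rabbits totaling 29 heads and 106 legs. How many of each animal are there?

Let c = chickens, r = rabbits.
Heads: c + r = 29
Legs: 2c + 4r = 106
From the first equation, c = 29 - r. Substitute:
2(29 - r) + 4r = 106
58 + 2r = 106
r = (106 - 58)/2 = 24
c = 29 - 24 = 5

Chickens: 5, Rabbits: 24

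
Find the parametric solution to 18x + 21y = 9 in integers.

Step 1: Compute gcd(18, 21) = 3.
Since 3 divides 9, solutions exist.

Step 2: Find a particular solution using extended Euclidean algorithm.
We get x₀ = -3, y₀ = 3.
Check: 18*-3 + 21*3 = 9 = 9 ✓

Step 3: Write the general solution.
x = -3 + (21/3)t = -3 + 7t
y = 3 - (18/3)t = 3 - 6t
for any integer t.

x = -3 + 7t, y = 3 - 6t for integer t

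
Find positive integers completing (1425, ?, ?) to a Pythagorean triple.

We need the other leg and hypotenuse such that 1425² + x² = c².
Take x = 396, c = 1479: 1425² + 396² = 2030625 + 156816 = 2187441 = 1479² ✓
Triple: (1425, 396, 1479)

(1425, 396, 1479)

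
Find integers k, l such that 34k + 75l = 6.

Step 1: Check solvability.
gcd(34, 75) = 1
Since 1 divides 6, solutions exist.

Step 2: Apply extended Euclidean algorithm to find gcd.
We find integers such that 34*x0 + 75*y0 = 1

Step 3: Scale the particular solution.
Multiply by 6/1 = 6:
k = -66, l = 30

Step 4: Verify.
34*(-66) + 75*(30) = 6 = 6 ✓

k = -66, l = 30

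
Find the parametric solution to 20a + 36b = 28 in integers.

Step 1: Compute gcd(20, 36) = 4.
Since 4 divides 28, solutions exist.

Step 2: Find a particular solution using extended Euclidean algorithm.
We get a₀ = 14, b₀ = -7.
Check: 20*14 + 36*-7 = 28 = 28 ✓

Step 3: Write the general solution.
a = 14 + (36/4)t = 14 + 9t
b = -7 - (20/4)t = -7 - 5t
for any integer t.

a = 14 + 9t, b = -7 - 5t for integer t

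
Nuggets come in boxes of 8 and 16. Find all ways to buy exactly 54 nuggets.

We need non-negative integers (x, y) with 8x + 16y = 54.
For each x in 0..6, check if 54 - 8x is a non-negative multiple of 16.
No x yields an integer y ≥ 0.

No solution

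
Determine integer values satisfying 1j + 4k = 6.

Step 1: Check solvability.
gcd(1, 4) = 1
Since 1 divides 6, solutions exist.

Step 2: Apply extended Euclidean algorithm to find gcd.
We find integers such that 1*x0 + 4*y0 = 1

Step 3: Scale the particular solution.
Multiply by 6/1 = 6:
j = 6, k = 0

Step 4: Verify.
1*(6) + 4*(0) = 6 = 6 ✓

j = 6, k = 0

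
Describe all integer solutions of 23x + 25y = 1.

Step 1: Compute gcd(23, 25) = 1.
Since 1 divides 1, solutions exist.

Step 2: Find a particular solution using extended Euclidean algorithm.
We get x₀ = 12, y₀ = -11.
Check: 23*12 + 25*-11 = 1 = 1 ✓

Step 3: Write the general solution.
x = 12 + (25/1)t = 12 + 25t
y = -11 - (23/1)t = -11 - 23t
for any integer t.

x = 12 + 25t, y = -11 - 23t for integer t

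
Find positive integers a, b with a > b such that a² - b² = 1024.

Factor: a² - b² = (a+b)(a-b) = 1024.
We need two factors of 1024 with the same parity.
Use a+b = 512 and a-b = 2 (product 512·2 = 1024).
Adding: 2a = 514, so a = 257.
Subtracting: 2b = 510, so b = 255.
Check: 257² - 255² = 66049 - 65025 = 1024 ✓

a = 257, b = 255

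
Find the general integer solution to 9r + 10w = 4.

Step 1: Compute gcd(9, 10) = 1.
Since 1 divides 4, solutions exist.

Step 2: Find a particular solution using extended Euclidean algorithm.
We get r₀ = -4, w₀ = 4.
Check: 9*-4 + 10*4 = 4 = 4 ✓

Step 3: Write the general solution.
r = -4 + (10/1)t = -4 + 10t
w = 4 - (9/1)t = 4 - 9t
for any integer t.

r = -4 + 10t, w = 4 - 9t for integer t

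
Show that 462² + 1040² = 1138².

Compute a² + b²:
462² + 1040² = 213444 + 1081600 = 1295044
Compute c²:
1138² = 1295044
Since 1295044 = 1295044, it is a Pythagorean triple.

Yes, it is a Pythagorean triple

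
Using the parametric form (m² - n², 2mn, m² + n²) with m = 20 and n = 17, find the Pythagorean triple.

a = m² - n² = 20² - 17² = 400 - 289 = 111
b = 2mn = 2·20·17 = 680
c = m² + n² = 400 + 289 = 689
Verify: 111² + 680² = 12321 + 462400 = 474721 = 689² ✓

(111, 680, 689)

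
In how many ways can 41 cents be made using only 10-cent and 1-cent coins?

We need non-negative integers (x, y) with 10x + 1y = 41.
For each x from 0 to 4, check if (41 - 10x) is a non-negative multiple of 1.
Solutions (x, y): (0,41), (1,31), (2,21), (3,11), ...
Count: 5

5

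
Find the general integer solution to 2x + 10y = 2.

Step 1: Compute gcd(2, 10) = 2.
Since 2 divides 2, solutions exist.

Step 2: Find a particular solution using extended Euclidean algorithm.
We get x₀ = 1, y₀ = 0.
Check: 2*1 + 10*0 = 2 = 2 ✓

Step 3: Write the general solution.
x = 1 + (10/2)t = 1 + 5t
y = 0 - (2/2)t = 0 - 1t
for any integer t.

x = 1 + 5t, y = 0 - 1t for integer t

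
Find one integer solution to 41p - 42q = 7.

Step 1: Check solvability.
gcd(41, 42) = 1
Since 1 divides 7, solutions exist.

Step 2: Apply extended Euclidean algorithm to find gcd.
We find integers such that 41*x0 + 42*y0 = 1

Step 3: Scale the particular solution.
Multiply by 7/1 = 7:
p = -7, q = -7

Step 4: Verify.
41*(-7) - 42*(-7) = 7 = 7 ✓

p = -7, q = -7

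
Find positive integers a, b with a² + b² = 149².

We need a² + b² = 149² = 22201.
Trying: 51² + 140² = 2601 + 19600 = 22201 ✓

(51, 140, 149)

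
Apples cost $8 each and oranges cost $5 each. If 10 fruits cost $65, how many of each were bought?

Let a = apples, o = oranges.
a + o = 10
8a + 5o = 65
Substitute o = 10 - a:
8a + 5(10 - a) = 65
(8 - 5)a = 65 - 50
3a = 15
a = 5, o = 10 - 5 = 5

Apples: 5, Oranges: 5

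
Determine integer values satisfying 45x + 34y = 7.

Step 1: Check solvability.
gcd(45, 34) = 1
Since 1 divides 7, solutions exist.

Step 2: Apply extended Euclidean algorithm to find gcd.
We find integers such that 45*x0 + 34*y0 = 1

Step 3: Scale the particular solution.
Multiply by 7/1 = 7:
x = -21, y = 28

Step 4: Verify.
45*(-21) + 34*(28) = 7 = 7 ✓

x = -21, y = 28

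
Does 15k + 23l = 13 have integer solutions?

Step 1: Compute gcd(15, 23).
gcd(15, 23) = 1

Step 2: Check divisibility.
Does 1 divide 13? 13 = 1 x 13, so yes.

By the theorem on linear Diophantine equations, 15k + 23l = 13 has integer solutions if and only if gcd(15, 23) divides 13. Since 1 | 13, solutions exist.

Yes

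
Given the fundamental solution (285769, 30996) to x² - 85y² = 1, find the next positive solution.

Solutions to x² - Dy² = 1 are generated by powers of (x₀ + y₀√D).
The next solution satisfies x₁ + y₁√85 = (x₀ + y₀√85)², giving:
x₁ = x₀² + 85y₀² = 285769² + 85·30996² = 81663921361 + 81663921360 = 163327842721
y₁ = 2x₀y₀ = 2·285769·30996 = 17715391848

Verify: 163327842721² - 85·17715391848² = 26675984207895712683841 - 26675984207895712683840 = 1 ✓

x = 163327842721, y = 17715391848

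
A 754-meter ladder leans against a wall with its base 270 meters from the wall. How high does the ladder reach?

The ladder, wall, and ground form a right triangle with hypotenuse 754 and one leg 270.
By the Pythagorean theorem: h² = 754² - 270² = 568516 - 72900 = 495616
h = √495616 = 704 meters

704 meters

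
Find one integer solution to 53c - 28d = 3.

Step 1: Check solvability.
gcd(53, 28) = 1
Since 1 divides 3, solutions exist.

Step 2: Apply extended Euclidean algorithm to find gcd.
We find integers such that 53*x0 + 28*y0 = 1

Step 3: Scale the particular solution.
Multiply by 3/1 = 3:
c = 27, d = 51

Step 4: Verify.
53*(27) - 28*(51) = 3 = 3 ✓

c = 27, d = 51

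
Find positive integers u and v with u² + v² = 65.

We need to find integers u, v > 0 such that u² + v² = 65.
Trying u = 1: v² = 65 - 1² = 65 - 1 = 64
v = 8
Check: 1² + 8² = 1 + 64 = 65 ✓

65 = 1² + 8²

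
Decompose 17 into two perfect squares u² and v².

We need to find integers u, v > 0 such that u² + v² = 17.
Trying u = 1: v² = 17 - 1² = 17 - 1 = 16
v = 4
Check: 1² + 4² = 1 + 16 = 17 ✓

17 = 1² + 4²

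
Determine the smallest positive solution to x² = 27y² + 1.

We seek the smallest positive integers (x, y) with x² - 27y² = 1, i.e., x² = 27y² + 1.
Try successive y values:
y = 1: x² = 27·1² + 1 = 28, not a perfect square
y = 2: x² = 27·2² + 1 = 109, not a perfect square
y = 3: x² = 27·3² + 1 = 244, not a perfect square
... continuing the search (or via continued fractions) ...
y = 5: x² = 27·5² + 1 = 676, x = 26 ✓

Verify: 26² - 27·5² = 676 - 675 = 1 ✓

x = 26, y = 5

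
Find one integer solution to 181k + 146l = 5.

Step 1: Check solvability.
gcd(181, 146) = 1
Since 1 divides 5, solutions exist.

Step 2: Apply extended Euclidean algorithm to find gcd.
We find integers such that 181*x0 + 146*y0 = 1

Step 3: Scale the particular solution.
Multiply by 5/1 = 5:
k = -125, l = 155

Step 4: Verify.
181*(-125) + 146*(155) = 5 = 5 ✓

k = -125, l = 155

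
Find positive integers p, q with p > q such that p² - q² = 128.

Factor: p² - q² = (p+q)(p-q) = 128.
We need two factors of 128 with the same parity.
Use p+q = 64 and p-q = 2 (product 64·2 = 128).
Adding: 2p = 66, so p = 33.
Subtracting: 2q = 62, so q = 31.
Check: 33² - 31² = 1089 - 961 = 128 ✓

p = 33, q = 31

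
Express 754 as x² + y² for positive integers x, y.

We need to find integers x, y > 0 such that x² + y² = 754.
Trying x = 5: y² = 754 - 5² = 754 - 25 = 729
y = 27
Check: 5² + 27² = 25 + 729 = 754 ✓

754 = 5² + 27²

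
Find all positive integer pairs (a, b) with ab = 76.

The positive divisors of 76 are: 1, 2, 4, 19, 38, 76.
Each divisor d gives the pair (d, 76/d):
(1, 76), (2, 38), (4, 19), (19, 4), (38, 2), (76, 1)

(1, 76), (2, 38), (4, 19), (19, 4), (38, 2), (76, 1)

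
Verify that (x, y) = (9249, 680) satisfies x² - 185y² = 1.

Compute x² = 9249² = 85544001
Compute 185y² = 185·680² = 185·462400 = 85544000
x² - 185y² = 85544001 - 85544000 = 1
Since this equals 1, (9249, 680) is a solution.

Yes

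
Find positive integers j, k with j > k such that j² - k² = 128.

Factor: j² - k² = (j+k)(j-k) = 128.
We need two factors of 128 with the same parity.
Use j+k = 64 and j-k = 2 (product 64·2 = 128).
Adding: 2j = 66, so j = 33.
Subtracting: 2k = 62, so k = 31.
Check: 33² - 31² = 1089 - 961 = 128 ✓

j = 33, k = 31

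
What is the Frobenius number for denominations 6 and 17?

For two coprime denominations a and b, the Frobenius number (largest value not representable as a non-negative combination) is ab - a - b.
Here gcd(6, 17) = 1, so they are coprime.
F(6, 17) = 6·17 - 6 - 17 = 102 - 23 = 79

79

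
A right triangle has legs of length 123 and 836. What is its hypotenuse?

c² = a² + b² = 123² + 836² = 15129 + 698896 = 714025
c = 845

845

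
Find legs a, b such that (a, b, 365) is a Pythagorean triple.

We need a² + b² = 365² = 133225.
Trying: 357² + 76² = 127449 + 5776 = 133225 ✓

(357, 76, 365)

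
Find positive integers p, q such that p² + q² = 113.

Search for p with 113 - p² a perfect square.
p = 7: 113 - 7² = 113 - 49 = 64 = 8² ✓
So p = 7, q = 8.

p = 7, q = 8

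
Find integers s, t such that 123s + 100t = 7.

Step 1: Check solvability.
gcd(123, 100) = 1
Since 1 divides 7, solutions exist.

Step 2: Apply extended Euclidean algorithm to find gcd.
We find integers such that 123*x0 + 100*y0 = 1

Step 3: Scale the particular solution.
Multiply by 7/1 = 7:
s = -91, t = 112

Step 4: Verify.
123*(-91) + 100*(112) = 7 = 7 ✓

s = -91, t = 112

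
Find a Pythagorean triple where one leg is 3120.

We need the other leg and hypotenuse such that 3120² + x² = c².
Take x = 1386, c = 3414: 3120² + 1386² = 9734400 + 1920996 = 11655396 = 3414² ✓
Triple: (1386, 3120, 3414)

(1386, 3120, 3414)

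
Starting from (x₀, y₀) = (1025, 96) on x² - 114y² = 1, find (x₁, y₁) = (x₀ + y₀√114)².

Solutions to x² - Dy² = 1 are generated by powers of (x₀ + y₀√D).
The next solution satisfies x₁ + y₁√114 = (x₀ + y₀√114)², giving:
x₁ = x₀² + 114y₀² = 1025² + 114·96² = 1050625 + 1050624 = 2101249
y₁ = 2x₀y₀ = 2·1025·96 = 196800

Verify: 2101249² - 114·196800² = 4415247360001 - 4415247360000 = 1 ✓

x = 2101249, y = 196800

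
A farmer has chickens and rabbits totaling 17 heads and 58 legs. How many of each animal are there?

Let c = chickens, r = rabbits.
Heads: c + r = 17
Legs: 2c + 4r = 58
From the first equation, c = 17 - r. Substitute:
2(17 - r) + 4r = 58
34 + 2r = 58
r = (58 - 34)/2 = 12
c = 17 - 12 = 5

Chickens: 5, Rabbits: 12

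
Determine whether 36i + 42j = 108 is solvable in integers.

Step 1: Compute gcd(36, 42).
gcd(36, 42) = 6

Step 2: Check divisibility.
Does 6 divide 108? 108 = 6 x 18, so yes.

By the theorem on linear Diophantine equations, 36i + 42j = 108 has integer solutions if and only if gcd(36, 42) divides 108. Since 6 | 108, solutions exist.

Yes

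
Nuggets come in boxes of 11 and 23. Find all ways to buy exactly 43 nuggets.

We need non-negative integers (x, y) with 11x + 23y = 43.
For each x in 0..3, check if 43 - 11x is a non-negative multiple of 23.
No x yields an integer y ≥ 0.

No solution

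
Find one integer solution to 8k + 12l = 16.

Step 1: Check solvability.
gcd(8, 12) = 4
Since 4 divides 16, solutions exist.

Step 2: Apply extended Euclidean algorithm to find gcd.
We find integers such that 8*x0 + 12*y0 = 4

Step 3: Scale the particular solution.
Multiply by 16/4 = 4:
k = -4, l = 4

Step 4: Verify.
8*(-4) + 12*(4) = 16 = 16 ✓

k = -4, l = 4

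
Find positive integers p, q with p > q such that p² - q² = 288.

Factor: p² - q² = (p+q)(p-q) = 288.
We need two factors of 288 with the same parity.
Use p+q = 144 and p-q = 2 (product 144·2 = 288).
Adding: 2p = 146, so p = 73.
Subtracting: 2q = 142, so q = 71.
Check: 73² - 71² = 5329 - 5041 = 288 ✓

p = 73, q = 71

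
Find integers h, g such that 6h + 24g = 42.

Step 1: Check solvability.
gcd(6, 24) = 6
Since 6 divides 42, solutions exist.

Step 2: Apply extended Euclidean algorithm to find gcd.
We find integers such that 6*x0 + 24*y0 = 6

Step 3: Scale the particular solution.
Multiply by 42/6 = 7:
h = 7, g = 0

Step 4: Verify.
6*(7) + 24*(0) = 42 = 42 ✓

h = 7, g = 0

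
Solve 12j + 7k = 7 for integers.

Step 1: Check solvability.
gcd(12, 7) = 1
Since 1 divides 7, solutions exist.

Step 2: Apply extended Euclidean algorithm to find gcd.
We find integers such that 12*x0 + 7*y0 = 1

Step 3: Scale the particular solution.
Multiply by 7/1 = 7:
j = 21, k = -35

Step 4: Verify.
12*(21) + 7*(-35) = 7 = 7 ✓

j = 21, k = -35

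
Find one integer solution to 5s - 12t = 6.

Step 1: Check solvability.
gcd(5, 12) = 1
Since 1 divides 6, solutions exist.

Step 2: Apply extended Euclidean algorithm to find gcd.
We find integers such that 5*x0 + 12*y0 = 1

Step 3: Scale the particular solution.
Multiply by 6/1 = 6:
s = 30, t = 12

Step 4: Verify.
5*(30) - 12*(12) = 6 = 6 ✓

s = 30, t = 12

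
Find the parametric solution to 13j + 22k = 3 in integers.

Step 1: Compute gcd(13, 22) = 1.
Since 1 divides 3, solutions exist.

Step 2: Find a particular solution using extended Euclidean algorithm.
We get j₀ = -15, k₀ = 9.
Check: 13*-15 + 22*9 = 3 = 3 ✓

Step 3: Write the general solution.
j = -15 + (22/1)t = -15 + 22t
k = 9 - (13/1)t = 9 - 13t
for any integer t.

j = -15 + 22t, k = 9 - 13t for integer t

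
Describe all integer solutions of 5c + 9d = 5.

Step 1: Compute gcd(5, 9) = 1.
Since 1 divides 5, solutions exist.

Step 2: Find a particular solution using extended Euclidean algorithm.
We get c₀ = 10, d₀ = -5.
Check: 5*10 + 9*-5 = 5 = 5 ✓

Step 3: Write the general solution.
c = 10 + (9/1)t = 10 + 9t
d = -5 - (5/1)t = -5 - 5t
for any integer t.

c = 10 + 9t, d = -5 - 5t for integer t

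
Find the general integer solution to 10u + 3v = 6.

Step 1: Compute gcd(10, 3) = 1.
Since 1 divides 6, solutions exist.

Step 2: Find a particular solution using extended Euclidean algorithm.
We get u₀ = 6, v₀ = -18.
Check: 10*6 + 3*-18 = 6 = 6 ✓

Step 3: Write the general solution.
u = 6 + (3/1)t = 6 + 3t
v = -18 - (10/1)t = -18 - 10t
for any integer t.

u = 6 + 3t, v = -18 - 10t for integer t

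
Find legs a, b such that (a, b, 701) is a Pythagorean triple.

We need a² + b² = 701² = 491401.
Trying: 651² + 260² = 423801 + 67600 = 491401 ✓

(651, 260, 701)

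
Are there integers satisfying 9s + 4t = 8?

Step 1: Compute gcd(9, 4).
gcd(9, 4) = 1

Step 2: Check divisibility.
Does 1 divide 8? 8 = 1 x 8, so yes.

By the theorem on linear Diophantine equations, 9s + 4t = 8 has integer solutions if and only if gcd(9, 4) divides 8. Since 1 | 8, solutions exist.

Yes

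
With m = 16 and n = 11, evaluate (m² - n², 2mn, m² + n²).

a = m² - n² = 256 - 121 = 135
b = 2mn = 2·16·11 = 352
c = m² + n² = 256 + 121 = 377
Verify: 135² + 352² = 18225 + 123904 = 142129 = 377² ✓

(135, 352, 377)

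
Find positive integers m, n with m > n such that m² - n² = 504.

Factor: m² - n² = (m+n)(m-n) = 504.
We need two factors of 504 with the same parity.
Use m+n = 252 and m-n = 2 (product 252·2 = 504).
Adding: 2m = 254, so m = 127.
Subtracting: 2n = 250, so n = 125.
Check: 127² - 125² = 16129 - 15625 = 504 ✓

m = 127, n = 125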